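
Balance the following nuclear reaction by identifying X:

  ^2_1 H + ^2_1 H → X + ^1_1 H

Conserve mass number: 2 + 2 = A + 1, so A = 3.
Conserve atomic number: 1 + 1 = Z + 1, so Z = 1.
A = 3 and Z = 1 is ^3_1 H — a triton.

H-3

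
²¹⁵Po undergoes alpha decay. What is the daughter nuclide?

Alpha decay: mass number changes by -4, atomic number by -2.
A: 215 − 4 = 211; Z: 84 − 2 = 82.
Z = 82 is lead, so the daughter is ²¹¹Pb.

Pb-211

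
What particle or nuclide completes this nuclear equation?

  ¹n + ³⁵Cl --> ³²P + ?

Conserve mass number: 1 + 35 = 32 + A, so A = 4.
Conserve atomic number: 0 + 17 = 15 + Z, so Z = 2.
A = 4 and Z = 2 is ⁴He — an alpha particle.

alpha particle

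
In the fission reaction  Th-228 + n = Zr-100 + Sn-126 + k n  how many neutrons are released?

3

Conserve mass number: 229 = 100 + 126 + k, so k = 229 − 226 = 3.
Check atomic number: 90 = 40 + 50 + 0 = 90. ✓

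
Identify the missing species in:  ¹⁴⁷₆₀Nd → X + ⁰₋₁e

Pm-147

Conserve mass number: 147 = A + 0, so A = 147.
Conserve atomic number: 60 = Z − 1, so Z = 61.
Z = 61 is promethium, so the species is ¹⁴⁷₆₁Pm.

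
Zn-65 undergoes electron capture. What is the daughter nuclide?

Electron capture: mass number changes by +0, atomic number by -1.
A: 65 = 65; Z: 30 − 1 = 29.
Z = 29 is copper, so the daughter is Cu-65.

Cu-65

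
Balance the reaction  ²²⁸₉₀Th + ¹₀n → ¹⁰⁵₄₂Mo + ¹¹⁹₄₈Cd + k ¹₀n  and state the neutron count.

Conserve mass number: 229 = 105 + 119 + k, so k = 229 − 224 = 5.
Check atomic number: 90 = 42 + 48 + 0 = 90. ✓

5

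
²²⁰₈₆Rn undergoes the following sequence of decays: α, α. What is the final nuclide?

Pb-212

Start: (A, Z) = (220, 86).
After α: (216, 84).
After α: (212, 82).
Z = 82 is lead.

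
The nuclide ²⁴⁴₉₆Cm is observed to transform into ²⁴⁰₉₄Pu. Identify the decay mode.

ΔA = 240 − 244 = -4; ΔZ = 94 − 96 = -2.
A drops by 4 and Z drops by 2 — the signature of alpha emission.

alpha decay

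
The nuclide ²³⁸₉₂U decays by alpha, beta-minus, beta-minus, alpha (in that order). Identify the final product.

Start: (A, Z) = (238, 92).
After α: (234, 90).
After β⁻: (234, 91).
After β⁻: (234, 92).
After α: (230, 90).
Z = 90 is thorium.

Th-230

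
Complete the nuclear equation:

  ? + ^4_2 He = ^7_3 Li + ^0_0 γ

triton

Conserve mass number: A + 4 = 7 + 0, so A = 3.
Conserve atomic number: Z + 2 = 3 + 0, so Z = 1.
A = 3 and Z = 1 is ^3_1 H — a triton.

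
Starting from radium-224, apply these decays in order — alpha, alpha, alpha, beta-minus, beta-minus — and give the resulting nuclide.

Start: (A, Z) = (224, 88).
After α: (220, 86).
After α: (216, 84).
After α: (212, 82).
After β⁻: (212, 83).
After β⁻: (212, 84).
Z = 84 is polonium.

Po-212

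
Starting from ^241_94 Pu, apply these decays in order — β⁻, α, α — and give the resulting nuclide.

Pa-233

Start: (A, Z) = (241, 94).
After β⁻: (241, 95).
After α: (237, 93).
After α: (233, 91).
Z = 91 is protactinium.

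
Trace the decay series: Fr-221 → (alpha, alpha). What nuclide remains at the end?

Bi-213

Start: (A, Z) = (221, 87).
After α: (217, 85).
After α: (213, 83).
Z = 83 is bismuth.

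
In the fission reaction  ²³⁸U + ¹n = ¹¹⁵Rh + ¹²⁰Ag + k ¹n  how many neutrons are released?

4

Conserve mass number: 239 = 115 + 120 + k, so k = 239 − 235 = 4.
Check atomic number: 92 = 45 + 47 + 0 = 92. ✓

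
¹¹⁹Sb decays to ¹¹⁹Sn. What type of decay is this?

ΔA = 119 − 119 = 0; ΔZ = 50 − 51 = -1.
A is unchanged and Z drops by 1 — a proton has become a neutron (β⁺ emission or electron capture).

beta-plus decay or electron capture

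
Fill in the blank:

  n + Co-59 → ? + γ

Conserve mass number: 1 + 59 = A + 0, so A = 60.
Conserve atomic number: 0 + 27 = Z + 0, so Z = 27.
Z = 27 is cobalt, so the species is Co-60.

Co-60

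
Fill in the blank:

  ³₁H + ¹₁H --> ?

Conserve mass number: 3 + 1 = A, so A = 4.
Conserve atomic number: 1 + 1 = Z, so Z = 2.
A = 4 and Z = 2 is ⁴₂He — an alpha particle.

He-4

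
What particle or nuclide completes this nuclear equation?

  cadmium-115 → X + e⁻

In-115

Conserve mass number: 115 = A + 0, so A = 115.
Conserve atomic number: 48 = Z − 1, so Z = 49.
Z = 49 is indium, so the species is indium-115.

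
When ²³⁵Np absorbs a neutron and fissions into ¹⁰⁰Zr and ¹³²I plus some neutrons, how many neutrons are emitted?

4

Conserve mass number: 236 = 100 + 132 + k, so k = 236 − 232 = 4.
Check atomic number: 93 = 40 + 53 + 0 = 93. ✓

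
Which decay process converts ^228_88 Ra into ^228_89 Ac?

beta-minus decay

ΔA = 228 − 228 = 0; ΔZ = 89 − 88 = +1.
A is unchanged and Z rises by 1 — a neutron has become a proton (β⁻ decay).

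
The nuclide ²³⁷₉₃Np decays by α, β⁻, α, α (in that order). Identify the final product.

Ra-225

Start: (A, Z) = (237, 93).
After α: (233, 91).
After β⁻: (233, 92).
After α: (229, 90).
After α: (225, 88).
Z = 88 is radium.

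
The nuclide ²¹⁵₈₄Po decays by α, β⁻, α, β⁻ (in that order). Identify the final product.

Start: (A, Z) = (215, 84).
After α: (211, 82).
After β⁻: (211, 83).
After α: (207, 81).
After β⁻: (207, 82).
Z = 82 is lead.

Pb-207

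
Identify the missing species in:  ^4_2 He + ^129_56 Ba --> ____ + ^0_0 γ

Ce-133

Conserve mass number: 4 + 129 = A + 0, so A = 133.
Conserve atomic number: 2 + 56 = Z + 0, so Z = 58.
Z = 58 is cerium, so the species is ^133_58 Ce.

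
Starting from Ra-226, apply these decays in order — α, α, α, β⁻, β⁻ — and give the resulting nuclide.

Start: (A, Z) = (226, 88).
After α: (222, 86).
After α: (218, 84).
After α: (214, 82).
After β⁻: (214, 83).
After β⁻: (214, 84).
Z = 84 is polonium.

Po-214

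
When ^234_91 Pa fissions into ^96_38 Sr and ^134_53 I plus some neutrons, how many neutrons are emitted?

Conserve mass number: 234 = 96 + 134 + k, so k = 234 − 230 = 4.
Check atomic number: 91 = 38 + 53 + 0 = 91. ✓

4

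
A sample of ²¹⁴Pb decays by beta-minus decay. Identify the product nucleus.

Bi-214

Beta-minus decay: mass number changes by +0, atomic number by +1.
A: 214 = 214; Z: 82 + 1 = 83.
Z = 83 is bismuth, so the daughter is ²¹⁴Bi.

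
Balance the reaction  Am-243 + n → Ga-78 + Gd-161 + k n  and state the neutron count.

5

Conserve mass number: 244 = 78 + 161 + k, so k = 244 − 239 = 5.
Check atomic number: 95 = 31 + 64 + 0 = 95. ✓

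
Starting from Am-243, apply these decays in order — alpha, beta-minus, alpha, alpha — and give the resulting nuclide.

Start: (A, Z) = (243, 95).
After α: (239, 93).
After β⁻: (239, 94).
After α: (235, 92).
After α: (231, 90).
Z = 90 is thorium.

Th-231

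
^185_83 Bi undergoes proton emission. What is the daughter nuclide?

Proton emission: mass number changes by -1, atomic number by -1.
A: 185 − 1 = 184; Z: 83 − 1 = 82.
Z = 82 is lead, so the daughter is ^184_82 Pb.

Pb-184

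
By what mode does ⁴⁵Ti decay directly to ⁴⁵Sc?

ΔA = 45 − 45 = 0; ΔZ = 21 − 22 = -1.
A is unchanged and Z drops by 1 — a proton has become a neutron (β⁺ emission or electron capture).

beta-plus decay or electron capture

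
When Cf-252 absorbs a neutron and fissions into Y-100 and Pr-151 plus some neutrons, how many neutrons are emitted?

Conserve mass number: 253 = 100 + 151 + k, so k = 253 − 251 = 2.
Check atomic number: 98 = 39 + 59 + 0 = 98. ✓

2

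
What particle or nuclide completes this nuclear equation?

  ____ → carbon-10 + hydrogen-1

Conserve mass number: A = 10 + 1, so A = 11.
Conserve atomic number: Z = 6 + 1, so Z = 7.
Z = 7 is nitrogen, so the species is nitrogen-11.

N-11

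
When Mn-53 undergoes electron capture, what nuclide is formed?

Electron capture: mass number changes by +0, atomic number by -1.
A: 53 = 53; Z: 25 − 1 = 24.
Z = 24 is chromium, so the daughter is Cr-53.

Cr-53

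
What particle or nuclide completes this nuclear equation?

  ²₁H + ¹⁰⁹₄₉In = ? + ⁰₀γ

Conserve mass number: 2 + 109 = A + 0, so A = 111.
Conserve atomic number: 1 + 49 = Z + 0, so Z = 50.
Z = 50 is tin, so the species is ¹¹¹₅₀Sn.

Sn-111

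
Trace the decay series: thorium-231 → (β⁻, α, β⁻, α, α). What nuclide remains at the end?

Start: (A, Z) = (231, 90).
After β⁻: (231, 91).
After α: (227, 89).
After β⁻: (227, 90).
After α: (223, 88).
After α: (219, 86).
Z = 86 is radon.

Rn-219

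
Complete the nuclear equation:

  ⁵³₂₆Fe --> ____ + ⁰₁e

Mn-53

Conserve mass number: 53 = A + 0, so A = 53.
Conserve atomic number: 26 = Z + 1, so Z = 25.
Z = 25 is manganese, so the species is ⁵³₂₅Mn.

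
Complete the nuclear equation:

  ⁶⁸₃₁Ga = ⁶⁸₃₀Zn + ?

Conserve mass number: 68 = 68 + A, so A = 0.
Conserve atomic number: 31 = 30 + Z, so Z = 1.
A = 0 and Z = 1 is ⁰₁e — a positron.

positron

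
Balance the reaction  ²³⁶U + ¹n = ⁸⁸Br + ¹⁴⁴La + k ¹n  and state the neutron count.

5

Conserve mass number: 237 = 88 + 144 + k, so k = 237 − 232 = 5.
Check atomic number: 92 = 35 + 57 + 0 = 92. ✓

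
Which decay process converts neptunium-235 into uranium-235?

beta-plus decay or electron capture

ΔA = 235 − 235 = 0; ΔZ = 92 − 93 = -1.
A is unchanged and Z drops by 1 — a proton has become a neutron (β⁺ emission or electron capture).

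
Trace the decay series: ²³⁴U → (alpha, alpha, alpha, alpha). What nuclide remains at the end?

Po-218

Start: (A, Z) = (234, 92).
After α: (230, 90).
After α: (226, 88).
After α: (222, 86).
After α: (218, 84).
Z = 84 is polonium.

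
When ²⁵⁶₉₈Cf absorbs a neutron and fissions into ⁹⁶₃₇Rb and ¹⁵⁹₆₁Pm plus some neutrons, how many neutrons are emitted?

2

Conserve mass number: 257 = 96 + 159 + k, so k = 257 − 255 = 2.
Check atomic number: 98 = 37 + 61 + 0 = 98. ✓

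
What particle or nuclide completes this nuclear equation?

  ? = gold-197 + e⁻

Pt-197

Conserve mass number: A = 197 + 0, so A = 197.
Conserve atomic number: Z = 79 − 1, so Z = 78.
Z = 78 is platinum, so the species is platinum-197.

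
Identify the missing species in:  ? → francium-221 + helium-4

Ac-225

Conserve mass number: A = 221 + 4, so A = 225.
Conserve atomic number: Z = 87 + 2, so Z = 89.
Z = 89 is actinium, so the species is actinium-225.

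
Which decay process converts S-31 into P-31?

beta-plus decay or electron capture

ΔA = 31 − 31 = 0; ΔZ = 15 − 16 = -1.
A is unchanged and Z drops by 1 — a proton has become a neutron (β⁺ emission or electron capture).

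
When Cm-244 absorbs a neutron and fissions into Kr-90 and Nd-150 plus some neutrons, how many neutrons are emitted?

5

Conserve mass number: 245 = 90 + 150 + k, so k = 245 − 240 = 5.
Check atomic number: 96 = 36 + 60 + 0 = 96. ✓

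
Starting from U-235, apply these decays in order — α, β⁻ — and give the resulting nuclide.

Pa-231

Start: (A, Z) = (235, 92).
After α: (231, 90).
After β⁻: (231, 91).
Z = 91 is protactinium.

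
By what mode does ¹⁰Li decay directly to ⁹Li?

neutron emission

ΔA = 9 − 10 = -1; ΔZ = 3 − 3 = +0.
A drops by 1 with Z unchanged — a neutron was emitted.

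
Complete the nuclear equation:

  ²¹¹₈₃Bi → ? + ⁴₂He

Tl-207

Conserve mass number: 211 = A + 4, so A = 207.
Conserve atomic number: 83 = Z + 2, so Z = 81.
Z = 81 is thallium, so the species is ²⁰⁷₈₁Tl.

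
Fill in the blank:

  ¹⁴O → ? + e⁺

N-14

Conserve mass number: 14 = A + 0, so A = 14.
Conserve atomic number: 8 = Z + 1, so Z = 7.
Z = 7 is nitrogen, so the species is ¹⁴N.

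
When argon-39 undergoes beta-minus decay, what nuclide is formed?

K-39

Beta-minus decay: mass number changes by +0, atomic number by +1.
A: 39 = 39; Z: 18 + 1 = 19.
Z = 19 is potassium, so the daughter is potassium-39.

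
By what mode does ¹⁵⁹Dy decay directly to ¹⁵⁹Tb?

ΔA = 159 − 159 = 0; ΔZ = 65 − 66 = -1.
A is unchanged and Z drops by 1 — a proton has become a neutron (β⁺ emission or electron capture).

beta-plus decay or electron capture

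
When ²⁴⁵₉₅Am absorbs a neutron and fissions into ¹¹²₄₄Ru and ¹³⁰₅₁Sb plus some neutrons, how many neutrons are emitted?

Conserve mass number: 246 = 112 + 130 + k, so k = 246 − 242 = 4.
Check atomic number: 95 = 44 + 51 + 0 = 95. ✓

4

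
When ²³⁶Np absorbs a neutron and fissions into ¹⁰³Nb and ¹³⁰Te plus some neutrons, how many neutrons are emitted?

Conserve mass number: 237 = 103 + 130 + k, so k = 237 − 233 = 4.
Check atomic number: 93 = 41 + 52 + 0 = 93. ✓

4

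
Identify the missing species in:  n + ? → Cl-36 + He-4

K-39

Conserve mass number: 1 + A = 36 + 4, so A = 39.
Conserve atomic number: 0 + Z = 17 + 2, so Z = 19.
Z = 19 is potassium, so the species is K-39.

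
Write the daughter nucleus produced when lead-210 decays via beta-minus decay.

Beta-minus decay: mass number changes by +0, atomic number by +1.
A: 210 = 210; Z: 82 + 1 = 83.
Z = 83 is bismuth, so the daughter is bismuth-210.

Bi-210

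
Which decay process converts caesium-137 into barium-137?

ΔA = 137 − 137 = 0; ΔZ = 56 − 55 = +1.
A is unchanged and Z rises by 1 — a neutron has become a proton (β⁻ decay).

beta-minus decay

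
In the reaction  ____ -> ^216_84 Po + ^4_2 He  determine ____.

Rn-220

Conserve mass number: A = 216 + 4, so A = 220.
Conserve atomic number: Z = 84 + 2, so Z = 86.
Z = 86 is radon, so the species is ^220_86 Rn.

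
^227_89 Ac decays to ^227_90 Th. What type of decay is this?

beta-minus decay

ΔA = 227 − 227 = 0; ΔZ = 90 − 89 = +1.
A is unchanged and Z rises by 1 — a neutron has become a proton (β⁻ decay).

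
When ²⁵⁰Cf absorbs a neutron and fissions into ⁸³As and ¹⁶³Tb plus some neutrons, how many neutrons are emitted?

Conserve mass number: 251 = 83 + 163 + k, so k = 251 − 246 = 5.
Check atomic number: 98 = 33 + 65 + 0 = 98. ✓

5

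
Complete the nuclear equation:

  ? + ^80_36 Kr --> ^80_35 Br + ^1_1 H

neutron

Conserve mass number: A + 80 = 80 + 1, so A = 1.
Conserve atomic number: Z + 36 = 35 + 1, so Z = 0.
A = 1 and Z = 0 is ^1_0 n — a neutron.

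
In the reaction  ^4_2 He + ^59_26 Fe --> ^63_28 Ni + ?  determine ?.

Conserve mass number: 4 + 59 = 63 + A, so A = 0.
Conserve atomic number: 2 + 26 = 28 + Z, so Z = 0.
A = 0 and Z = 0 is ^0_0 γ — a gamma ray.

gamma ray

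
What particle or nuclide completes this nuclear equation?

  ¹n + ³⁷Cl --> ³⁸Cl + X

gamma ray

Conserve mass number: 1 + 37 = 38 + A, so A = 0.
Conserve atomic number: 0 + 17 = 17 + Z, so Z = 0.
A = 0 and Z = 0 is γ — a gamma ray.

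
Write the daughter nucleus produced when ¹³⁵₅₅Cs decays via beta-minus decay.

Ba-135

Beta-minus decay: mass number changes by +0, atomic number by +1.
A: 135 = 135; Z: 55 + 1 = 56.
Z = 56 is barium, so the daughter is ¹³⁵₅₆Ba.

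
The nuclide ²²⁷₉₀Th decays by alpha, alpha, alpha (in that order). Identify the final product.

Start: (A, Z) = (227, 90).
After α: (223, 88).
After α: (219, 86).
After α: (215, 84).
Z = 84 is polonium.

Po-215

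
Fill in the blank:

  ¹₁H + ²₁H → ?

Conserve mass number: 1 + 2 = A, so A = 3.
Conserve atomic number: 1 + 1 = Z, so Z = 2.
Z = 2 is helium, so the species is ³₂He.

He-3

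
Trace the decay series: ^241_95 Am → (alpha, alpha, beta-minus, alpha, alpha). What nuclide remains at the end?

Start: (A, Z) = (241, 95).
After α: (237, 93).
After α: (233, 91).
After β⁻: (233, 92).
After α: (229, 90).
After α: (225, 88).
Z = 88 is radium.

Ra-225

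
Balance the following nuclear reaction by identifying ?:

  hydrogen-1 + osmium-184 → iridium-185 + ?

gamma ray

Conserve mass number: 1 + 184 = 185 + A, so A = 0.
Conserve atomic number: 1 + 76 = 77 + Z, so Z = 0.
A = 0 and Z = 0 is γ — a gamma ray.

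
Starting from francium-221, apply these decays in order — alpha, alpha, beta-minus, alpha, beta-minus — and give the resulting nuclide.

Start: (A, Z) = (221, 87).
After α: (217, 85).
After α: (213, 83).
After β⁻: (213, 84).
After α: (209, 82).
After β⁻: (209, 83).
Z = 83 is bismuth.

Bi-209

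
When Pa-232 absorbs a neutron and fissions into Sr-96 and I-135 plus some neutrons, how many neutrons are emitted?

2

Conserve mass number: 233 = 96 + 135 + k, so k = 233 − 231 = 2.
Check atomic number: 91 = 38 + 53 + 0 = 91. ✓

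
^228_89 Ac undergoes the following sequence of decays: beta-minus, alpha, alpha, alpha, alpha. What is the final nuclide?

Start: (A, Z) = (228, 89).
After β⁻: (228, 90).
After α: (224, 88).
After α: (220, 86).
After α: (216, 84).
After α: (212, 82).
Z = 82 is lead.

Pb-212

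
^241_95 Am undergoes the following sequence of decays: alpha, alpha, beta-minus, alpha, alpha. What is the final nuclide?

Ra-225

Start: (A, Z) = (241, 95).
After α: (237, 93).
After α: (233, 91).
After β⁻: (233, 92).
After α: (229, 90).
After α: (225, 88).
Z = 88 is radium.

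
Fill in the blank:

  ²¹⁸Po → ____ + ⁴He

Pb-214

Conserve mass number: 218 = A + 4, so A = 214.
Conserve atomic number: 84 = Z + 2, so Z = 82.
Z = 82 is lead, so the species is ²¹⁴Pb.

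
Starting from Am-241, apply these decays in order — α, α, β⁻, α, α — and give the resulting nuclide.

Start: (A, Z) = (241, 95).
After α: (237, 93).
After α: (233, 91).
After β⁻: (233, 92).
After α: (229, 90).
After α: (225, 88).
Z = 88 is radium.

Ra-225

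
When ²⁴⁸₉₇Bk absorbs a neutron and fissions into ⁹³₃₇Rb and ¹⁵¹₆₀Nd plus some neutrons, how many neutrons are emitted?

5

Conserve mass number: 249 = 93 + 151 + k, so k = 249 − 244 = 5.
Check atomic number: 97 = 37 + 60 + 0 = 97. ✓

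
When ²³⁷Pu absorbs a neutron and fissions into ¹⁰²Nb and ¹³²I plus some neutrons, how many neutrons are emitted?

4

Conserve mass number: 238 = 102 + 132 + k, so k = 238 − 234 = 4.
Check atomic number: 94 = 41 + 53 + 0 = 94. ✓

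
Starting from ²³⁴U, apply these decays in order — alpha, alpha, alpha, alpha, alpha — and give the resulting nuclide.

Start: (A, Z) = (234, 92).
After α: (230, 90).
After α: (226, 88).
After α: (222, 86).
After α: (218, 84).
After α: (214, 82).
Z = 82 is lead.

Pb-214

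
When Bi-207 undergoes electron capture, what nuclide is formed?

Electron capture: mass number changes by +0, atomic number by -1.
A: 207 = 207; Z: 83 − 1 = 82.
Z = 82 is lead, so the daughter is Pb-207.

Pb-207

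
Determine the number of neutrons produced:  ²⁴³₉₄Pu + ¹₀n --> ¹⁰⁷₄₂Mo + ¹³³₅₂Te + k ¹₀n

4

Conserve mass number: 244 = 107 + 133 + k, so k = 244 − 240 = 4.
Check atomic number: 94 = 42 + 52 + 0 = 94. ✓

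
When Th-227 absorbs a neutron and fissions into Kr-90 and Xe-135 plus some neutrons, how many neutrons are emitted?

3

Conserve mass number: 228 = 90 + 135 + k, so k = 228 − 225 = 3.
Check atomic number: 90 = 36 + 54 + 0 = 90. ✓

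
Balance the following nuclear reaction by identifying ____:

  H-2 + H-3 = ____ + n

Conserve mass number: 2 + 3 = A + 1, so A = 4.
Conserve atomic number: 1 + 1 = Z + 0, so Z = 2.
A = 4 and Z = 2 is He-4 — an alpha particle.

He-4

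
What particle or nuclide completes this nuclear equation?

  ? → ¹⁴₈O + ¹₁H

F-15

Conserve mass number: A = 14 + 1, so A = 15.
Conserve atomic number: Z = 8 + 1, so Z = 9.
Z = 9 is fluorine, so the species is ¹⁵₉F.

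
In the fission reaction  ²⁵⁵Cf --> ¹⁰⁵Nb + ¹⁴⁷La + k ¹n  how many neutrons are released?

3

Conserve mass number: 255 = 105 + 147 + k, so k = 255 − 252 = 3.
Check atomic number: 98 = 41 + 57 + 0 = 98. ✓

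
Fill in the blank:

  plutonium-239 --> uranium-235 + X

alpha particle

Conserve mass number: 239 = 235 + A, so A = 4.
Conserve atomic number: 94 = 92 + Z, so Z = 2.
A = 4 and Z = 2 is helium-4 — an alpha particle.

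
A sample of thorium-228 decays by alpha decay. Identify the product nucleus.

Alpha decay: mass number changes by -4, atomic number by -2.
A: 228 − 4 = 224; Z: 90 − 2 = 88.
Z = 88 is radium, so the daughter is radium-224.

Ra-224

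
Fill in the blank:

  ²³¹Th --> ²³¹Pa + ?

beta-minus particle

Conserve mass number: 231 = 231 + A, so A = 0.
Conserve atomic number: 90 = 91 + Z, so Z = -1.
A = 0 and Z = -1 is e⁻ — a beta-minus particle.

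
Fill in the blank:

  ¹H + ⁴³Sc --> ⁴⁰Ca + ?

alpha particle

Conserve mass number: 1 + 43 = 40 + A, so A = 4.
Conserve atomic number: 1 + 21 = 20 + Z, so Z = 2.
A = 4 and Z = 2 is ⁴He — an alpha particle.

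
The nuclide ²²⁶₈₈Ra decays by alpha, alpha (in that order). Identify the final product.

Po-218

Start: (A, Z) = (226, 88).
After α: (222, 86).
After α: (218, 84).
Z = 84 is polonium.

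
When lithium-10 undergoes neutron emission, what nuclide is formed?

Neutron emission: mass number changes by -1, atomic number by +0.
A: 10 − 1 = 9; Z: 3 = 3.
Z = 3 is lithium, so the daughter is lithium-9.

Li-9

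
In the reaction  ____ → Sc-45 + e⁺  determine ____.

Conserve mass number: A = 45 + 0, so A = 45.
Conserve atomic number: Z = 21 + 1, so Z = 22.
Z = 22 is titanium, so the species is Ti-45.

Ti-45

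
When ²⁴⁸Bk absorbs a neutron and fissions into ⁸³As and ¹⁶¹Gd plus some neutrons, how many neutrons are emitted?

Conserve mass number: 249 = 83 + 161 + k, so k = 249 − 244 = 5.
Check atomic number: 97 = 33 + 64 + 0 = 97. ✓

5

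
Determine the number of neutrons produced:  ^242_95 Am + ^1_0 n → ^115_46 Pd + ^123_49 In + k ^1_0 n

Conserve mass number: 243 = 115 + 123 + k, so k = 243 − 238 = 5.
Check atomic number: 95 = 46 + 49 + 0 = 95. ✓

5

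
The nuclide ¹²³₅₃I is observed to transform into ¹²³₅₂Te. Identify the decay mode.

beta-plus decay or electron capture

ΔA = 123 − 123 = 0; ΔZ = 52 − 53 = -1.
A is unchanged and Z drops by 1 — a proton has become a neutron (β⁺ emission or electron capture).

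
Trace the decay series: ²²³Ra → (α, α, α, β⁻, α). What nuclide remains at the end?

Tl-207

Start: (A, Z) = (223, 88).
After α: (219, 86).
After α: (215, 84).
After α: (211, 82).
After β⁻: (211, 83).
After α: (207, 81).
Z = 81 is thallium.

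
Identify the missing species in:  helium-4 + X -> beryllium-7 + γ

Conserve mass number: 4 + A = 7 + 0, so A = 3.
Conserve atomic number: 2 + Z = 4 + 0, so Z = 2.
Z = 2 is helium, so the species is helium-3.

He-3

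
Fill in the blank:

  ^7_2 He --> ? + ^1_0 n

Conserve mass number: 7 = A + 1, so A = 6.
Conserve atomic number: 2 = Z + 0, so Z = 2.
Z = 2 is helium, so the species is ^6_2 He.

He-6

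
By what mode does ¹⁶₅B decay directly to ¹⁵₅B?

neutron emission

ΔA = 15 − 16 = -1; ΔZ = 5 − 5 = +0.
A drops by 1 with Z unchanged — a neutron was emitted.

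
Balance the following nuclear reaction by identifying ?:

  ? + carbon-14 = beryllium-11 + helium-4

neutron

Conserve mass number: A + 14 = 11 + 4, so A = 1.
Conserve atomic number: Z + 6 = 4 + 2, so Z = 0.
A = 1 and Z = 0 is neutron — a neutron.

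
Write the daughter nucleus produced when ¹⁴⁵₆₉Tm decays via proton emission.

Er-144

Proton emission: mass number changes by -1, atomic number by -1.
A: 145 − 1 = 144; Z: 69 − 1 = 68.
Z = 68 is erbium, so the daughter is ¹⁴⁴₆₈Er.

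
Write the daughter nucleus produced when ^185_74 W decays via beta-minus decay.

Re-185

Beta-minus decay: mass number changes by +0, atomic number by +1.
A: 185 = 185; Z: 74 + 1 = 75.
Z = 75 is rhenium, so the daughter is ^185_75 Re.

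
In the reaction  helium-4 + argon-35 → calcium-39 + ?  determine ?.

gamma ray

Conserve mass number: 4 + 35 = 39 + A, so A = 0.
Conserve atomic number: 2 + 18 = 20 + Z, so Z = 0.
A = 0 and Z = 0 is γ — a gamma ray.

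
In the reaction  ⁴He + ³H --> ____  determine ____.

Li-7

Conserve mass number: 4 + 3 = A, so A = 7.
Conserve atomic number: 2 + 1 = Z, so Z = 3.
Z = 3 is lithium, so the species is ⁷Li.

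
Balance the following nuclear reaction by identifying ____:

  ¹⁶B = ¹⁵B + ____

Conserve mass number: 16 = 15 + A, so A = 1.
Conserve atomic number: 5 = 5 + Z, so Z = 0.
A = 1 and Z = 0 is ¹n — a neutron.

neutron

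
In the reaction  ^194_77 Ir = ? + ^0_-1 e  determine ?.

Pt-194

Conserve mass number: 194 = A + 0, so A = 194.
Conserve atomic number: 77 = Z − 1, so Z = 78.
Z = 78 is platinum, so the species is ^194_78 Pt.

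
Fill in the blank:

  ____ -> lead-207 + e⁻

Tl-207

Conserve mass number: A = 207 + 0, so A = 207.
Conserve atomic number: Z = 82 − 1, so Z = 81.
Z = 81 is thallium, so the species is thallium-207.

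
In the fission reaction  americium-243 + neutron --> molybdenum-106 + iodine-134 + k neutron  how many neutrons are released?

4

Conserve mass number: 244 = 106 + 134 + k, so k = 244 − 240 = 4.
Check atomic number: 95 = 42 + 53 + 0 = 95. ✓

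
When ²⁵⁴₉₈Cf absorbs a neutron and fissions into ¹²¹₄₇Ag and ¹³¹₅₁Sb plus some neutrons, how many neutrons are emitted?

3

Conserve mass number: 255 = 121 + 131 + k, so k = 255 − 252 = 3.
Check atomic number: 98 = 47 + 51 + 0 = 98. ✓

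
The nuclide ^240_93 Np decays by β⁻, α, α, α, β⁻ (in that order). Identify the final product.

Ac-228

Start: (A, Z) = (240, 93).
After β⁻: (240, 94).
After α: (236, 92).
After α: (232, 90).
After α: (228, 88).
After β⁻: (228, 89).
Z = 89 is actinium.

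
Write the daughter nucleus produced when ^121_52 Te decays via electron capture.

Electron capture: mass number changes by +0, atomic number by -1.
A: 121 = 121; Z: 52 − 1 = 51.
Z = 51 is antimony, so the daughter is ^121_51 Sb.

Sb-121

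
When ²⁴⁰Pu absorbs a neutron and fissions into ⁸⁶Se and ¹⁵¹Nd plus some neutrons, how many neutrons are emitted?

4

Conserve mass number: 241 = 86 + 151 + k, so k = 241 − 237 = 4.
Check atomic number: 94 = 34 + 60 + 0 = 94. ✓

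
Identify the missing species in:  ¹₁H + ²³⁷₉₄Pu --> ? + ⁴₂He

Np-234

Conserve mass number: 1 + 237 = A + 4, so A = 234.
Conserve atomic number: 1 + 94 = Z + 2, so Z = 93.
Z = 93 is neptunium, so the species is ²³⁴₉₃Np.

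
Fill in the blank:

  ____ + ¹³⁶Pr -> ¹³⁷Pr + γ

neutron

Conserve mass number: A + 136 = 137 + 0, so A = 1.
Conserve atomic number: Z + 59 = 59 + 0, so Z = 0.
A = 1 and Z = 0 is ¹n — a neutron.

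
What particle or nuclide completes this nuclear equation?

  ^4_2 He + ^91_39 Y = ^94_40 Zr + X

Conserve mass number: 4 + 91 = 94 + A, so A = 1.
Conserve atomic number: 2 + 39 = 40 + Z, so Z = 1.
A = 1 and Z = 1 is ^1_1 H — a proton.

proton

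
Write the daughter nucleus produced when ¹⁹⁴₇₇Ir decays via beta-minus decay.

Beta-minus decay: mass number changes by +0, atomic number by +1.
A: 194 = 194; Z: 77 + 1 = 78.
Z = 78 is platinum, so the daughter is ¹⁹⁴₇₈Pt.

Pt-194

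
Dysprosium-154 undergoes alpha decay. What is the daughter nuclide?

Gd-150

Alpha decay: mass number changes by -4, atomic number by -2.
A: 154 − 4 = 150; Z: 66 − 2 = 64.
Z = 64 is gadolinium, so the daughter is gadolinium-150.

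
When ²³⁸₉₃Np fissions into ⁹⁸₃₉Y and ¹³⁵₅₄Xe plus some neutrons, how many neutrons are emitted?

Conserve mass number: 238 = 98 + 135 + k, so k = 238 − 233 = 5.
Check atomic number: 93 = 39 + 54 + 0 = 93. ✓

5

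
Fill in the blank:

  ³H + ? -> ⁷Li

Conserve mass number: 3 + A = 7, so A = 4.
Conserve atomic number: 1 + Z = 3, so Z = 2.
A = 4 and Z = 2 is ⁴He — an alpha particle.

alpha particle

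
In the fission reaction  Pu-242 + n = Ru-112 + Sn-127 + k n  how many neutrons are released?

4

Conserve mass number: 243 = 112 + 127 + k, so k = 243 − 239 = 4.
Check atomic number: 94 = 44 + 50 + 0 = 94. ✓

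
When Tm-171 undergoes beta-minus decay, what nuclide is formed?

Yb-171

Beta-minus decay: mass number changes by +0, atomic number by +1.
A: 171 = 171; Z: 69 + 1 = 70.
Z = 70 is ytterbium, so the daughter is Yb-171.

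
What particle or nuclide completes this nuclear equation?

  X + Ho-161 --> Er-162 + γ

proton

Conserve mass number: A + 161 = 162 + 0, so A = 1.
Conserve atomic number: Z + 67 = 68 + 0, so Z = 1.
A = 1 and Z = 1 is H-1 — a proton.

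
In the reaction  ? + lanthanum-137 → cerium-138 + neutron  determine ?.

Conserve mass number: A + 137 = 138 + 1, so A = 2.
Conserve atomic number: Z + 57 = 58 + 0, so Z = 1.
A = 2 and Z = 1 is hydrogen-2 — a deuteron.

deuteron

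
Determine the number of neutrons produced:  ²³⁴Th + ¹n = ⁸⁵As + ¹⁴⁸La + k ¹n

Conserve mass number: 235 = 85 + 148 + k, so k = 235 − 233 = 2.
Check atomic number: 90 = 33 + 57 + 0 = 90. ✓

2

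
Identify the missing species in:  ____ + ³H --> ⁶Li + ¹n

Conserve mass number: A + 3 = 6 + 1, so A = 4.
Conserve atomic number: Z + 1 = 3 + 0, so Z = 2.
A = 4 and Z = 2 is ⁴He — an alpha particle.

alpha particle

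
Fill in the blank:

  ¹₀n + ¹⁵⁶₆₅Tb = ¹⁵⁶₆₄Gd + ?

proton

Conserve mass number: 1 + 156 = 156 + A, so A = 1.
Conserve atomic number: 0 + 65 = 64 + Z, so Z = 1.
A = 1 and Z = 1 is ¹₁H — a proton.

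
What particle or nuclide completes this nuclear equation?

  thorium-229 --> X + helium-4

Conserve mass number: 229 = A + 4, so A = 225.
Conserve atomic number: 90 = Z + 2, so Z = 88.
Z = 88 is radium, so the species is radium-225.

Ra-225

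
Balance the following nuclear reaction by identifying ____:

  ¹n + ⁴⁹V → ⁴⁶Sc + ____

alpha particle

Conserve mass number: 1 + 49 = 46 + A, so A = 4.
Conserve atomic number: 0 + 23 = 21 + Z, so Z = 2.
A = 4 and Z = 2 is ⁴He — an alpha particle.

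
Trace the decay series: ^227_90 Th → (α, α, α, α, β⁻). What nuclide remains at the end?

Bi-211

Start: (A, Z) = (227, 90).
After α: (223, 88).
After α: (219, 86).
After α: (215, 84).
After α: (211, 82).
After β⁻: (211, 83).
Z = 83 is bismuth.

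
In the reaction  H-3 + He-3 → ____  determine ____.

Conserve mass number: 3 + 3 = A, so A = 6.
Conserve atomic number: 1 + 2 = Z, so Z = 3.
Z = 3 is lithium, so the species is Li-6.

Li-6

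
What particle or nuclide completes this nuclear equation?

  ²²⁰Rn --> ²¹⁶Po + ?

alpha particle

Conserve mass number: 220 = 216 + A, so A = 4.
Conserve atomic number: 86 = 84 + Z, so Z = 2.
A = 4 and Z = 2 is ⁴He — an alpha particle.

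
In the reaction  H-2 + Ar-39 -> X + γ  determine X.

K-41

Conserve mass number: 2 + 39 = A + 0, so A = 41.
Conserve atomic number: 1 + 18 = Z + 0, so Z = 19.
Z = 19 is potassium, so the species is K-41.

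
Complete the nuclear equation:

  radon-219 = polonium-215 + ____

Conserve mass number: 219 = 215 + A, so A = 4.
Conserve atomic number: 86 = 84 + Z, so Z = 2.
A = 4 and Z = 2 is helium-4 — an alpha particle.

alpha particle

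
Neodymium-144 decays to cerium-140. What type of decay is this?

ΔA = 140 − 144 = -4; ΔZ = 58 − 60 = -2.
A drops by 4 and Z drops by 2 — the signature of alpha emission.

alpha decay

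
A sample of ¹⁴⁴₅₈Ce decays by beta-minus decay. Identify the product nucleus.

Pr-144

Beta-minus decay: mass number changes by +0, atomic number by +1.
A: 144 = 144; Z: 58 + 1 = 59.
Z = 59 is praseodymium, so the daughter is ¹⁴⁴₅₉Pr.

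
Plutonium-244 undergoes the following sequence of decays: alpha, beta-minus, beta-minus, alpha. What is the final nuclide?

Start: (A, Z) = (244, 94).
After α: (240, 92).
After β⁻: (240, 93).
After β⁻: (240, 94).
After α: (236, 92).
Z = 92 is uranium.

U-236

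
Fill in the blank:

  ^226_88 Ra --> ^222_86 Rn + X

alpha particle

Conserve mass number: 226 = 222 + A, so A = 4.
Conserve atomic number: 88 = 86 + Z, so Z = 2.
A = 4 and Z = 2 is ^4_2 He — an alpha particle.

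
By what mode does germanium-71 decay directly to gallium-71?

ΔA = 71 − 71 = 0; ΔZ = 31 − 32 = -1.
A is unchanged and Z drops by 1 — a proton has become a neutron (β⁺ emission or electron capture).

beta-plus decay or electron capture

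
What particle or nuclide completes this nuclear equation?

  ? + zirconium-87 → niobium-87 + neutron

proton

Conserve mass number: A + 87 = 87 + 1, so A = 1.
Conserve atomic number: Z + 40 = 41 + 0, so Z = 1.
A = 1 and Z = 1 is hydrogen-1 — a proton.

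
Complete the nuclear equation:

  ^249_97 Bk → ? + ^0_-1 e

Conserve mass number: 249 = A + 0, so A = 249.
Conserve atomic number: 97 = Z − 1, so Z = 98.
Z = 98 is californium, so the species is ^249_98 Cf.

Cf-249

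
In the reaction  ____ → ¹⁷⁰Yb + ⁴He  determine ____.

Hf-174

Conserve mass number: A = 170 + 4, so A = 174.
Conserve atomic number: Z = 70 + 2, so Z = 72.
Z = 72 is hafnium, so the species is ¹⁷⁴Hf.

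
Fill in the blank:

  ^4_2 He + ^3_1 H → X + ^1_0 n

Li-6

Conserve mass number: 4 + 3 = A + 1, so A = 6.
Conserve atomic number: 2 + 1 = Z + 0, so Z = 3.
Z = 3 is lithium, so the species is ^6_3 Li.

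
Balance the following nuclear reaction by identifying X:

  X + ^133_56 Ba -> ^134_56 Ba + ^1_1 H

Conserve mass number: A + 133 = 134 + 1, so A = 2.
Conserve atomic number: Z + 56 = 56 + 1, so Z = 1.
A = 2 and Z = 1 is ^2_1 H — a deuteron.

deuteron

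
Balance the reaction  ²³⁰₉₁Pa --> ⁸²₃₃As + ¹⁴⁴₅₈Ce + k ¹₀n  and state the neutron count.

Conserve mass number: 230 = 82 + 144 + k, so k = 230 − 226 = 4.
Check atomic number: 91 = 33 + 58 + 0 = 91. ✓

4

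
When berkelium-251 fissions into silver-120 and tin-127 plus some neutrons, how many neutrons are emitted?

4

Conserve mass number: 251 = 120 + 127 + k, so k = 251 − 247 = 4.
Check atomic number: 97 = 47 + 50 + 0 = 97. ✓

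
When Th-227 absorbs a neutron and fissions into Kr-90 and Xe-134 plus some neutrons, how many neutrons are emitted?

Conserve mass number: 228 = 90 + 134 + k, so k = 228 − 224 = 4.
Check atomic number: 90 = 36 + 54 + 0 = 90. ✓

4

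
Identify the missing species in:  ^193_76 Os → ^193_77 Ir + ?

beta-minus particle

Conserve mass number: 193 = 193 + A, so A = 0.
Conserve atomic number: 76 = 77 + Z, so Z = -1.
A = 0 and Z = -1 is ^0_-1 e — a beta-minus particle.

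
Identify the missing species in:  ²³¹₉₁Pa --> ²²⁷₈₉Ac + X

alpha particle

Conserve mass number: 231 = 227 + A, so A = 4.
Conserve atomic number: 91 = 89 + Z, so Z = 2.
A = 4 and Z = 2 is ⁴₂He — an alpha particle.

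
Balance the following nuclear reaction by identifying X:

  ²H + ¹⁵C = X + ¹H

C-16

Conserve mass number: 2 + 15 = A + 1, so A = 16.
Conserve atomic number: 1 + 6 = Z + 1, so Z = 6.
Z = 6 is carbon, so the species is ¹⁶C.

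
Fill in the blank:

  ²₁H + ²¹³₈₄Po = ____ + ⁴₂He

Bi-211

Conserve mass number: 2 + 213 = A + 4, so A = 211.
Conserve atomic number: 1 + 84 = Z + 2, so Z = 83.
Z = 83 is bismuth, so the species is ²¹¹₈₃Bi.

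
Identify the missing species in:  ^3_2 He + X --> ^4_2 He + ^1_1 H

deuteron

Conserve mass number: 3 + A = 4 + 1, so A = 2.
Conserve atomic number: 2 + Z = 2 + 1, so Z = 1.
A = 2 and Z = 1 is ^2_1 H — a deuteron.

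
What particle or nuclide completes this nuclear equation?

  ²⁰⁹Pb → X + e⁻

Bi-209

Conserve mass number: 209 = A + 0, so A = 209.
Conserve atomic number: 82 = Z − 1, so Z = 83.
Z = 83 is bismuth, so the species is ²⁰⁹Bi.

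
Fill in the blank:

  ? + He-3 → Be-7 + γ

alpha particle

Conserve mass number: A + 3 = 7 + 0, so A = 4.
Conserve atomic number: Z + 2 = 4 + 0, so Z = 2.
A = 4 and Z = 2 is He-4 — an alpha particle.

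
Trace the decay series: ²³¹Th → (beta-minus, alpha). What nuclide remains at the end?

Ac-227

Start: (A, Z) = (231, 90).
After β⁻: (231, 91).
After α: (227, 89).
Z = 89 is actinium.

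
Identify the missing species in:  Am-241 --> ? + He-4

Np-237

Conserve mass number: 241 = A + 4, so A = 237.
Conserve atomic number: 95 = Z + 2, so Z = 93.
Z = 93 is neptunium, so the species is Np-237.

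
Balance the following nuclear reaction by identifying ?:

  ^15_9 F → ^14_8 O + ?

Conserve mass number: 15 = 14 + A, so A = 1.
Conserve atomic number: 9 = 8 + Z, so Z = 1.
A = 1 and Z = 1 is ^1_1 H — a proton.

proton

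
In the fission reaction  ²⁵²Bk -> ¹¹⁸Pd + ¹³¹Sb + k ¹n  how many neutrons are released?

3

Conserve mass number: 252 = 118 + 131 + k, so k = 252 − 249 = 3.
Check atomic number: 97 = 46 + 51 + 0 = 97. ✓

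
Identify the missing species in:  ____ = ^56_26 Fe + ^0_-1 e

Mn-56

Conserve mass number: A = 56 + 0, so A = 56.
Conserve atomic number: Z = 26 − 1, so Z = 25.
Z = 25 is manganese, so the species is ^56_25 Mn.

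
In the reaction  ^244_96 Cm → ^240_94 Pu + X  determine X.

alpha particle

Conserve mass number: 244 = 240 + A, so A = 4.
Conserve atomic number: 96 = 94 + Z, so Z = 2.
A = 4 and Z = 2 is ^4_2 He — an alpha particle.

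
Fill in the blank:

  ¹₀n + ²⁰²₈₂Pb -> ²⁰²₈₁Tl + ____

proton

Conserve mass number: 1 + 202 = 202 + A, so A = 1.
Conserve atomic number: 0 + 82 = 81 + Z, so Z = 1.
A = 1 and Z = 1 is ¹₁H — a proton.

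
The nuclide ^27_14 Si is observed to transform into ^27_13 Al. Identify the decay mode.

ΔA = 27 − 27 = 0; ΔZ = 13 − 14 = -1.
A is unchanged and Z drops by 1 — a proton has become a neutron (β⁺ emission or electron capture).

beta-plus decay or electron capture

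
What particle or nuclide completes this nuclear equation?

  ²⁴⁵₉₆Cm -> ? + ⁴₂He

Conserve mass number: 245 = A + 4, so A = 241.
Conserve atomic number: 96 = Z + 2, so Z = 94.
Z = 94 is plutonium, so the species is ²⁴¹₉₄Pu.

Pu-241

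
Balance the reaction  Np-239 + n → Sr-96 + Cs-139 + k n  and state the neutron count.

5

Conserve mass number: 240 = 96 + 139 + k, so k = 240 − 235 = 5.
Check atomic number: 93 = 38 + 55 + 0 = 93. ✓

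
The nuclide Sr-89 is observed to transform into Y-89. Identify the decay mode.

ΔA = 89 − 89 = 0; ΔZ = 39 − 38 = +1.
A is unchanged and Z rises by 1 — a neutron has become a proton (β⁻ decay).

beta-minus decay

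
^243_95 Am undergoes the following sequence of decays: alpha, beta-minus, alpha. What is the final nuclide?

Start: (A, Z) = (243, 95).
After α: (239, 93).
After β⁻: (239, 94).
After α: (235, 92).
Z = 92 is uranium.

U-235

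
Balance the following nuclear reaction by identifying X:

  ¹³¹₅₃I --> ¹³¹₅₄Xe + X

Conserve mass number: 131 = 131 + A, so A = 0.
Conserve atomic number: 53 = 54 + Z, so Z = -1.
A = 0 and Z = -1 is ⁰₋₁e — a beta-minus particle.

beta-minus particle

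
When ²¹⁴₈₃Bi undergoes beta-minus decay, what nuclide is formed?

Po-214

Beta-minus decay: mass number changes by +0, atomic number by +1.
A: 214 = 214; Z: 83 + 1 = 84.
Z = 84 is polonium, so the daughter is ²¹⁴₈₄Po.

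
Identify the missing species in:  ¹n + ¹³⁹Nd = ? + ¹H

Conserve mass number: 1 + 139 = A + 1, so A = 139.
Conserve atomic number: 0 + 60 = Z + 1, so Z = 59.
Z = 59 is praseodymium, so the species is ¹³⁹Pr.

Pr-139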